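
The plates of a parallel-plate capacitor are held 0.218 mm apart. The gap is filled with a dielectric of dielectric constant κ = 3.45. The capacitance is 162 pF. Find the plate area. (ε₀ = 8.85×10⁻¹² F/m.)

A ≈ 11.6 cm²

A = Cd/(κε₀) = 1.62×10⁻¹⁰ × 2.18×10⁻⁴ / (3.45 × 8.85×10⁻¹²) = 1.16×10⁻³ m².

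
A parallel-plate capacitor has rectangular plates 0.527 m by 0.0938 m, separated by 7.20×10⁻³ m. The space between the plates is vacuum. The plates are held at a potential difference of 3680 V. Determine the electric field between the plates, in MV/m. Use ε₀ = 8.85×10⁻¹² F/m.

E = V/d = 3680 / 7.20×10⁻³ = 5.11×10⁵ V/m.

0.511 MV/m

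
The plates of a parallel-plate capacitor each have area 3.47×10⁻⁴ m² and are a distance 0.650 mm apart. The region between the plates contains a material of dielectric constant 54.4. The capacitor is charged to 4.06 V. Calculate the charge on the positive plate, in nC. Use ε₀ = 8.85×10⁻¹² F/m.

Q ≈ 1.04 nC

C = κε₀A/d = 54.4 × 8.85×10⁻¹² × 3.47×10⁻⁴ / 6.50×10⁻⁴ = 2.57×10⁻¹⁰ F.
Q = CV = 2.57×10⁻¹⁰ × 4.06 = 1.04×10⁻⁹ C.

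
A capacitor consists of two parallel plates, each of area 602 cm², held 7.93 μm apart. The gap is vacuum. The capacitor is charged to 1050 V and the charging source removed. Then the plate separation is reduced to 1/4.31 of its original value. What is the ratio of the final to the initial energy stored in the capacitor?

U₂/U₁ ≈ 0.232

Isolated ⇒ Q is held fixed.
C₂ = 4.31 C₁ and U = Q²/(2C), so U₂/U₁ = C₁/C₂ = 0.232.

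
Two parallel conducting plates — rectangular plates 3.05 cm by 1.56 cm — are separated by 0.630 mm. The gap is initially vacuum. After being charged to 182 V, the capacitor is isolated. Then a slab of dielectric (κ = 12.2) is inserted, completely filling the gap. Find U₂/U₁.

U₂/U₁ ≈ 0.0820

Isolated ⇒ Q is held fixed.
C₂ = 12.2 C₁ and U = Q²/(2C), so U₂/U₁ = C₁/C₂ = 0.0820.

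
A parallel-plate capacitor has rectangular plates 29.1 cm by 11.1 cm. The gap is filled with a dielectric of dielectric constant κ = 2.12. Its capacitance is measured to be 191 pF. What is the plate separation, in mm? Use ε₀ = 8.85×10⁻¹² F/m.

A = 29.1 × 11.1 cm² = 3.23×10⁻² m².
d = κε₀A/C = 2.12 × 8.85×10⁻¹² × 3.23×10⁻² / 1.91×10⁻¹⁰ = 3.17×10⁻³ m.

d ≈ 3.17 mm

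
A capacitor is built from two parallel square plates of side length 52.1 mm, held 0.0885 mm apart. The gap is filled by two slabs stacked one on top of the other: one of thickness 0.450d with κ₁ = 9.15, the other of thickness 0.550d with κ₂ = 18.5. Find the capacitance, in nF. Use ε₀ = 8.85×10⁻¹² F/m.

C ≈ 3.44 nF

A = (52.1 mm)² = 2.71×10⁻³ m².
Stacked slabs ⇒ two capacitors in series, each with the full plate area.
C₁ = κ₁ε₀A/d₁ = 9.15 × 8.85×10⁻¹² × 2.71×10⁻³ / 3.98×10⁻⁵ = 5.52×10⁻⁹ F.
C₂ = κ₂ε₀A/d₂ = 18.5 × 8.85×10⁻¹² × 2.71×10⁻³ / 4.87×10⁻⁵ = 9.13×10⁻⁹ F.
C = (1/C₁ + 1/C₂)⁻¹ = 3.44×10⁻⁹ F.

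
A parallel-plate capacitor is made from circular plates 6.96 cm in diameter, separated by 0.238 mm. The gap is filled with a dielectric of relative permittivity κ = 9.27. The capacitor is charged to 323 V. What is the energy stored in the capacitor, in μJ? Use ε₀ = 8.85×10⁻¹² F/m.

A = π(6.96/2 cm)² = 3.80×10⁻³ m².
C = κε₀A/d = 9.27 × 8.85×10⁻¹² × 3.80×10⁻³ / 2.38×10⁻⁴ = 1.31×10⁻⁹ F.
U = ½CV² = ½ × 1.31×10⁻⁹ × (323)² = 6.84×10⁻⁵ J.

U ≈ 68.4 μJ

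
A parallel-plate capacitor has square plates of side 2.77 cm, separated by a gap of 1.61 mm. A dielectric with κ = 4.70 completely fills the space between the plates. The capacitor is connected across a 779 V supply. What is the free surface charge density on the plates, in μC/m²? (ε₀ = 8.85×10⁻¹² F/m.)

σ ≈ 20.1 μC/m²

A = (2.77 cm)² = 7.67×10⁻⁴ m².
C = κε₀A/d = 4.70 × 8.85×10⁻¹² × 7.67×10⁻⁴ / 1.61×10⁻³ = 1.98×10⁻¹¹ F.
σ = Q/A = CV/A = 1.98×10⁻¹¹ × 779 / 7.67×10⁻⁴ = 2.01×10⁻⁵ C/m².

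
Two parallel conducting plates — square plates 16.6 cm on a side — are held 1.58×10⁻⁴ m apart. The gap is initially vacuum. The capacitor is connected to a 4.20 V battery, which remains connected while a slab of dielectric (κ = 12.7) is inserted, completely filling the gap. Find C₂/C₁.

C = κε₀A/d scales with κ, so C₂/C₁ = κ = 12.7.

C₂/C₁ ≈ 12.7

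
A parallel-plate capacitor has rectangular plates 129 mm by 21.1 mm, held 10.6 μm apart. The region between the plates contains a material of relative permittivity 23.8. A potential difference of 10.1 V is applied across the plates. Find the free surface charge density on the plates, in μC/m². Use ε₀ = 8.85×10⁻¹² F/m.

σ ≈ 201 μC/m²

A = 129 × 21.1 mm² = 2.72×10⁻³ m².
C = κε₀A/d = 23.8 × 8.85×10⁻¹² × 2.72×10⁻³ / 1.06×10⁻⁵ = 5.41×10⁻⁸ F.
σ = Q/A = CV/A = 5.41×10⁻⁸ × 10.1 / 2.72×10⁻³ = 2.01×10⁻⁴ C/m².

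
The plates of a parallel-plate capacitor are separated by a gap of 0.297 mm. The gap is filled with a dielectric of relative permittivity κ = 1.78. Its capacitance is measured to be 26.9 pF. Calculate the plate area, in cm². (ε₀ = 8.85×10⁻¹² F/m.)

A = Cd/(κε₀) = 2.69×10⁻¹¹ × 2.97×10⁻⁴ / (1.78 × 8.85×10⁻¹²) = 5.07×10⁻⁴ m².

5.07 cm²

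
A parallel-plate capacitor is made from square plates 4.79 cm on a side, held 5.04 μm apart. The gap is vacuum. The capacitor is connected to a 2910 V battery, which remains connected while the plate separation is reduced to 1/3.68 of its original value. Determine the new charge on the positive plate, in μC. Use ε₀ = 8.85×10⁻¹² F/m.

43.1 μC

A = (4.79 cm)² = 2.29×10⁻³ m².
Initially C₁ = ε₀A/d = 8.85×10⁻¹² × 2.29×10⁻³ / 5.04×10⁻⁶ = 4.03×10⁻⁹ F.
Q₁ = 1.17×10⁻⁵ C.
Battery connected ⇒ V is held fixed. C₂ = 3.68 C₁ and Q = CV, so Q₂/Q₁ = C₂/C₁ = 3.68.
Q₂ = 3.68 × 1.17×10⁻⁵ = 4.31×10⁻⁵ C.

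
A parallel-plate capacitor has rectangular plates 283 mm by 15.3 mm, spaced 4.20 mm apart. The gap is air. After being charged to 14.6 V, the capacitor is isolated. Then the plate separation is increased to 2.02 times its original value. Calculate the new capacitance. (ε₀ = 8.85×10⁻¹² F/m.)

A = 283 × 15.3 mm² = 4.33×10⁻³ m².
Initially C₁ = ε₀A/d = 8.85×10⁻¹² × 4.33×10⁻³ / 4.20×10⁻³ = 9.12×10⁻¹² F.
C = ε₀A/d scales as 1/d, so C₂/C₁ = d₁/d₂ = 1/2.02 = 0.495.
C₂ = 0.495 × 9.12×10⁻¹² = 4.52×10⁻¹² F.

C ≈ 4.52 pF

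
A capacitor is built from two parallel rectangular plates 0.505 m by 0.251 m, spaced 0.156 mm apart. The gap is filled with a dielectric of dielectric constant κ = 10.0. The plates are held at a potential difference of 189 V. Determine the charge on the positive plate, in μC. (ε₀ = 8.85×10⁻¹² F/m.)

A = 0.505 × 0.251 m² = 0.127 m².
C = κε₀A/d = 10.0 × 8.85×10⁻¹² × 0.127 / 1.56×10⁻⁴ = 7.19×10⁻⁸ F.
Q = CV = 7.19×10⁻⁸ × 189 = 1.36×10⁻⁵ C.

Q ≈ 13.6 μC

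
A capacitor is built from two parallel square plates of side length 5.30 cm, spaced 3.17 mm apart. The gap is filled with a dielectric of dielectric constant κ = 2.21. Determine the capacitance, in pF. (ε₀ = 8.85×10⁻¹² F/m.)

A = (5.30 cm)² = 2.81×10⁻³ m².
C = κε₀A/d = 2.21 × 8.85×10⁻¹² × 2.81×10⁻³ / 3.17×10⁻³ = 1.73×10⁻¹¹ F.

C ≈ 17.3 pF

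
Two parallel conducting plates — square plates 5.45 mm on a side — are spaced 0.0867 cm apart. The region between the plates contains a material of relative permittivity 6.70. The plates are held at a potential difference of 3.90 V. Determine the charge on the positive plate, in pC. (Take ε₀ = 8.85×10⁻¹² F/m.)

Q ≈ 7.92 pC

A = (5.45 mm)² = 2.97×10⁻⁵ m².
C = κε₀A/d = 6.70 × 8.85×10⁻¹² × 2.97×10⁻⁵ / 8.67×10⁻⁴ = 2.03×10⁻¹² F.
Q = CV = 2.03×10⁻¹² × 3.90 = 7.92×10⁻¹² C.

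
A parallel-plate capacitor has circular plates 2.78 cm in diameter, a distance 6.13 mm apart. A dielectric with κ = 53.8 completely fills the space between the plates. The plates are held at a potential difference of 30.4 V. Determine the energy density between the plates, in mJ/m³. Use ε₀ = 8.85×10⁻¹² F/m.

u ≈ 5.85 mJ/m³

E = V/d = 30.4 / 6.13×10⁻³ = 4.96×10³ V/m.
u = ½κε₀E² = ½ × 53.8 × 8.85×10⁻¹² × (4.96×10³)² = 5.85×10⁻³ J/m³.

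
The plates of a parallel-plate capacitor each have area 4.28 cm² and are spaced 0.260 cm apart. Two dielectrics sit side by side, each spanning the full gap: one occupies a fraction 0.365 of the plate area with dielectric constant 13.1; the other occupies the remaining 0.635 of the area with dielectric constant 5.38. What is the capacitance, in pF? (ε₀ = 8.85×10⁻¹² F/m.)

A = 4.28 cm² = 4.28×10⁻⁴ m².
Side-by-side slabs ⇒ two capacitors in parallel, each spanning the full gap.
C₁ = κ₁ε₀A₁/d = 13.1 × 8.85×10⁻¹² × 1.56×10⁻⁴ / 2.60×10⁻³ = 6.97×10⁻¹² F.
C₂ = κ₂ε₀A₂/d = 5.38 × 8.85×10⁻¹² × 2.72×10⁻⁴ / 2.60×10⁻³ = 4.98×10⁻¹² F.
C = C₁ + C₂ = 1.19×10⁻¹¹ F.

11.9 pF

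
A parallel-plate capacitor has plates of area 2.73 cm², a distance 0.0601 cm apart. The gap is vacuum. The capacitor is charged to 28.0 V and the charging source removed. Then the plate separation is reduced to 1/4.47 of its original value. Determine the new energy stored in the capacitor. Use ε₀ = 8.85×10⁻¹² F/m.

A = 2.73 cm² = 2.73×10⁻⁴ m².
Initially C₁ = ε₀A/d = 8.85×10⁻¹² × 2.73×10⁻⁴ / 6.01×10⁻⁴ = 4.02×10⁻¹² F.
U₁ = 1.58×10⁻⁹ J.
Isolated ⇒ Q is held fixed. C₂ = 4.47 C₁ and U = Q²/(2C), so U₂/U₁ = C₁/C₂ = 0.224.
U₂ = 0.224 × 1.58×10⁻⁹ = 3.53×10⁻¹⁰ J.

353 pJ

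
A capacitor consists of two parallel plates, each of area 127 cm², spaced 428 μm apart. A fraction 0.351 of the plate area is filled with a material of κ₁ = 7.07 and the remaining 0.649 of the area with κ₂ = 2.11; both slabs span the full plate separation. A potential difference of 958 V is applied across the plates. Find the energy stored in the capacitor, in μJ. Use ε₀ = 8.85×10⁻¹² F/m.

A = 127 cm² = 1.27×10⁻² m².
Side-by-side slabs ⇒ two capacitors in parallel, each spanning the full gap.
C₁ = κ₁ε₀A₁/d = 7.07 × 8.85×10⁻¹² × 4.46×10⁻³ / 4.28×10⁻⁴ = 6.52×10⁻¹⁰ F.
C₂ = κ₂ε₀A₂/d = 2.11 × 8.85×10⁻¹² × 8.24×10⁻³ / 4.28×10⁻⁴ = 3.60×10⁻¹⁰ F.
C = C₁ + C₂ = 1.01×10⁻⁹ F.
U = ½CV² = ½ × 1.01×10⁻⁹ × (958)² = 4.64×10⁻⁴ J.

464 μJ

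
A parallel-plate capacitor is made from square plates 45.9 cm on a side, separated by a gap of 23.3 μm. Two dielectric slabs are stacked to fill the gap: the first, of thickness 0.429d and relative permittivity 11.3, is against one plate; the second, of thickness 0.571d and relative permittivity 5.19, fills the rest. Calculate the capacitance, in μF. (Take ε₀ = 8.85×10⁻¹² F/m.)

C ≈ 0.541 μF

A = (45.9 cm)² = 0.211 m².
Stacked slabs ⇒ two capacitors in series, each with the full plate area.
C₁ = κ₁ε₀A/d₁ = 11.3 × 8.85×10⁻¹² × 0.211 / 10.00×10⁻⁶ = 2.11×10⁻⁶ F.
C₂ = κ₂ε₀A/d₂ = 5.19 × 8.85×10⁻¹² × 0.211 / 1.33×10⁻⁵ = 7.27×10⁻⁷ F.
C = (1/C₁ + 1/C₂)⁻¹ = 5.41×10⁻⁷ F.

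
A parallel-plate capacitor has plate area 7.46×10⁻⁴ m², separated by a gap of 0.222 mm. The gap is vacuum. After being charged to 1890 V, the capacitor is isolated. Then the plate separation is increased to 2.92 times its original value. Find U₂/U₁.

Isolated ⇒ Q is held fixed.
C₂ = 0.342 C₁ and U = Q²/(2C), so U₂/U₁ = C₁/C₂ = 2.92.

U₂/U₁ ≈ 2.92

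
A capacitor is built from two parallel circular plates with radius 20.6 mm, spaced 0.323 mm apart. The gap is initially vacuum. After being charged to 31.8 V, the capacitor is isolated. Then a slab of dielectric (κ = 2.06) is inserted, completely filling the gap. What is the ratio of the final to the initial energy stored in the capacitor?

Isolated ⇒ Q is held fixed.
C₂ = 2.06 C₁ and U = Q²/(2C), so U₂/U₁ = C₁/C₂ = 0.485.

U₂/U₁ ≈ 0.485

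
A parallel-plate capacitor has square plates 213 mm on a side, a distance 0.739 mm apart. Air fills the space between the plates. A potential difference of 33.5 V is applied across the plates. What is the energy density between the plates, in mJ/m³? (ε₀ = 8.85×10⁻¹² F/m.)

E = V/d = 33.5 / 7.39×10⁻⁴ = 4.53×10⁴ V/m.
u = ½ε₀E² = ½ × 8.85×10⁻¹² × (4.53×10⁴)² = 9.09×10⁻³ J/m³.

u ≈ 9.09 mJ/m³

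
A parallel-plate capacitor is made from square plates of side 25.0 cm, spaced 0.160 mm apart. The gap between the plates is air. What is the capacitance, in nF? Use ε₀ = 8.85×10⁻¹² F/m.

A = (25.0 cm)² = 6.25×10⁻² m².
C = ε₀A/d = 8.85×10⁻¹² × 6.25×10⁻² / 1.60×10⁻⁴ = 3.46×10⁻⁹ F.

3.46 nF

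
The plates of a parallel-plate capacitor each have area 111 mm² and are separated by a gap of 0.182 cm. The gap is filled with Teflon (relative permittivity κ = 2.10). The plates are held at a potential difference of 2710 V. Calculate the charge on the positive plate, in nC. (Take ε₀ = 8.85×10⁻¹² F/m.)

3.07 nC

A = 111 mm² = 1.11×10⁻⁴ m².
C = κε₀A/d = 2.10 × 8.85×10⁻¹² × 1.11×10⁻⁴ / 1.82×10⁻³ = 1.13×10⁻¹² F.
Q = CV = 1.13×10⁻¹² × 2710 = 3.07×10⁻⁹ C.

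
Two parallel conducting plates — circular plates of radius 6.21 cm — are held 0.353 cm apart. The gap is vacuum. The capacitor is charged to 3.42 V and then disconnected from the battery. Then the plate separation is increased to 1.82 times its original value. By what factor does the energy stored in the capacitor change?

Isolated ⇒ Q is held fixed.
C₂ = 0.549 C₁ and U = Q²/(2C), so U₂/U₁ = C₁/C₂ = 1.82.

1.82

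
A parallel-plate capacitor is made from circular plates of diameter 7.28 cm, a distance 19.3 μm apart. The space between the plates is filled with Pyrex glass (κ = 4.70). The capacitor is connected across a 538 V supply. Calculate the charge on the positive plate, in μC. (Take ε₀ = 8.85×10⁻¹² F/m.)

A = π(7.28/2 cm)² = 4.16×10⁻³ m².
C = κε₀A/d = 4.70 × 8.85×10⁻¹² × 4.16×10⁻³ / 1.93×10⁻⁵ = 8.97×10⁻⁹ F.
Q = CV = 8.97×10⁻⁹ × 538 = 4.83×10⁻⁶ C.

4.83 μC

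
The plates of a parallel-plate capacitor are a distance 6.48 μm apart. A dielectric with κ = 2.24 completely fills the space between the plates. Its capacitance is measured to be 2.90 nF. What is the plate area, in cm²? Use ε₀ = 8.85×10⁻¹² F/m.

A = Cd/(κε₀) = 2.90×10⁻⁹ × 6.48×10⁻⁶ / (2.24 × 8.85×10⁻¹²) = 9.48×10⁻⁴ m².

A ≈ 9.48 cm²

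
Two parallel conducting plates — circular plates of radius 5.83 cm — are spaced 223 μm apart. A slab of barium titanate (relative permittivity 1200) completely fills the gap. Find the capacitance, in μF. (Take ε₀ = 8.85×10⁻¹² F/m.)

A = π(5.83 cm)² = 1.07×10⁻² m².
C = κε₀A/d = 1200 × 8.85×10⁻¹² × 1.07×10⁻² / 2.23×10⁻⁴ = 5.09×10⁻⁷ F.

C ≈ 0.509 μF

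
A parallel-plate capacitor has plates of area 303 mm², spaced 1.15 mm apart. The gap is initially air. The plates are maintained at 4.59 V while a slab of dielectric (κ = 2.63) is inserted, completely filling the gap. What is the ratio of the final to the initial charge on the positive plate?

Q₂/Q₁ ≈ 2.63

Battery connected ⇒ V is held fixed.
C₂ = 2.63 C₁ and Q = CV, so Q₂/Q₁ = C₂/C₁ = 2.63.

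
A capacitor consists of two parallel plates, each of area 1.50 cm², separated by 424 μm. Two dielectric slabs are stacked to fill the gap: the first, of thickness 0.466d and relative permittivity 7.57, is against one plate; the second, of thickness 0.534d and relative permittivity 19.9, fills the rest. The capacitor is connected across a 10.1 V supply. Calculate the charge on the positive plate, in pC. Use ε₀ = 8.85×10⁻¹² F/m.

358 pC

A = 1.50 cm² = 1.50×10⁻⁴ m².
Stacked slabs ⇒ two capacitors in series, each with the full plate area.
C₁ = κ₁ε₀A/d₁ = 7.57 × 8.85×10⁻¹² × 1.50×10⁻⁴ / 1.98×10⁻⁴ = 5.09×10⁻¹¹ F.
C₂ = κ₂ε₀A/d₂ = 19.9 × 8.85×10⁻¹² × 1.50×10⁻⁴ / 2.26×10⁻⁴ = 1.17×10⁻¹⁰ F.
C = (1/C₁ + 1/C₂)⁻¹ = 3.54×10⁻¹¹ F.
Q = CV = 3.54×10⁻¹¹ × 10.1 = 3.58×10⁻¹⁰ C.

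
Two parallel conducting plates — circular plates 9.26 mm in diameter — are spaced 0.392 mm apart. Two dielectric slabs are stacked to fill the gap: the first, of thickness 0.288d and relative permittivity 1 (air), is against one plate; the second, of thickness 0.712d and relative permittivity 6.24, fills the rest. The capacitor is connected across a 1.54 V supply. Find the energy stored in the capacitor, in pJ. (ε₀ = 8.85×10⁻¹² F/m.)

4.48 pJ

A = π(9.26/2 mm)² = 6.73×10⁻⁵ m².
Stacked slabs ⇒ two capacitors in series, each with the full plate area.
C₁ = κ₁ε₀A/d₁ = 1.00 × 8.85×10⁻¹² × 6.73×10⁻⁵ / 1.13×10⁻⁴ = 5.28×10⁻¹² F.
C₂ = κ₂ε₀A/d₂ = 6.24 × 8.85×10⁻¹² × 6.73×10⁻⁵ / 2.79×10⁻⁴ = 1.33×10⁻¹¹ F.
C = (1/C₁ + 1/C₂)⁻¹ = 3.78×10⁻¹² F.
U = ½CV² = ½ × 3.78×10⁻¹² × (1.54)² = 4.48×10⁻¹² J.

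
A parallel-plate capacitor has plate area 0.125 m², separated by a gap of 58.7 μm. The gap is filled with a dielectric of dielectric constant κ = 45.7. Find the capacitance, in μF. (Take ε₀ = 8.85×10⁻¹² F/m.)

0.861 μF

C = κε₀A/d = 45.7 × 8.85×10⁻¹² × 0.125 / 5.87×10⁻⁵ = 8.61×10⁻⁷ F.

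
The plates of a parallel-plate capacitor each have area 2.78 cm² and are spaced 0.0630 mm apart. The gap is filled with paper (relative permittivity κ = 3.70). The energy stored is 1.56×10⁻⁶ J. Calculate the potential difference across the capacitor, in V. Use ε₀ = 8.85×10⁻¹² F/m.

V ≈ 147 V

A = 2.78 cm² = 2.78×10⁻⁴ m².
C = κε₀A/d = 3.70 × 8.85×10⁻¹² × 2.78×10⁻⁴ / 6.30×10⁻⁵ = 1.44×10⁻¹⁰ F.
V = √(2U/C) = √(2 × 1.56×10⁻⁶ / 1.44×10⁻¹⁰) = 1.47×10² V.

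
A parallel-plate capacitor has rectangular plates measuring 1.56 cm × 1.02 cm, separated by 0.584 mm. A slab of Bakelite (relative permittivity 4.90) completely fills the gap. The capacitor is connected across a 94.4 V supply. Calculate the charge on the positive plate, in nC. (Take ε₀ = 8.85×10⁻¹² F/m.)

A = 1.56 × 1.02 cm² = 1.59×10⁻⁴ m².
C = κε₀A/d = 4.90 × 8.85×10⁻¹² × 1.59×10⁻⁴ / 5.84×10⁻⁴ = 1.18×10⁻¹¹ F.
Q = CV = 1.18×10⁻¹¹ × 94.4 = 1.12×10⁻⁹ C.

1.12 nC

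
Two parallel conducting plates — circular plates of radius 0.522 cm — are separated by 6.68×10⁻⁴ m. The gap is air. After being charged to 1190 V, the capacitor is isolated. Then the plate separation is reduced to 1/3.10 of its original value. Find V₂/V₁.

0.323

Isolated ⇒ Q is held fixed.
C₂ = 3.10 C₁ and V = Q/C, so V₂/V₁ = C₁/C₂ = 0.323.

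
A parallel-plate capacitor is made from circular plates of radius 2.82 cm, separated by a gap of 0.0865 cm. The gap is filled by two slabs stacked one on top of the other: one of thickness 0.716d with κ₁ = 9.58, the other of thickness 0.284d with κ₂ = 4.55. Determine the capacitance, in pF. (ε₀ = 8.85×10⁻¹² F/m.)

A = π(2.82 cm)² = 2.50×10⁻³ m².
Stacked slabs ⇒ two capacitors in series, each with the full plate area.
C₁ = κ₁ε₀A/d₁ = 9.58 × 8.85×10⁻¹² × 2.50×10⁻³ / 6.19×10⁻⁴ = 3.42×10⁻¹⁰ F.
C₂ = κ₂ε₀A/d₂ = 4.55 × 8.85×10⁻¹² × 2.50×10⁻³ / 2.46×10⁻⁴ = 4.10×10⁻¹⁰ F.
C = (1/C₁ + 1/C₂)⁻¹ = 1.86×10⁻¹⁰ F.

C ≈ 186 pF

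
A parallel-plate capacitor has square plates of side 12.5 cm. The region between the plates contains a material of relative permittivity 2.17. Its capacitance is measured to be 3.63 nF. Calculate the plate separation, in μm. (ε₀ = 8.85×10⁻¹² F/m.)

A = (12.5 cm)² = 1.56×10⁻² m².
d = κε₀A/C = 2.17 × 8.85×10⁻¹² × 1.56×10⁻² / 3.63×10⁻⁹ = 8.27×10⁻⁵ m.

d ≈ 82.7 μm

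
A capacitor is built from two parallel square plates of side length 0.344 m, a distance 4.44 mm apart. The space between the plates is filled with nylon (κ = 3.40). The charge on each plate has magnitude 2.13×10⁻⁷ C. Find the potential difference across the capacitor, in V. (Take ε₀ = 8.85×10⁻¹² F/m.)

A = (0.344 m)² = 0.118 m².
C = κε₀A/d = 3.40 × 8.85×10⁻¹² × 0.118 / 4.44×10⁻³ = 8.02×10⁻¹⁰ F.
V = Q/C = 2.13×10⁻⁷ / 8.02×10⁻¹⁰ = 2.66×10² V.

V ≈ 266 V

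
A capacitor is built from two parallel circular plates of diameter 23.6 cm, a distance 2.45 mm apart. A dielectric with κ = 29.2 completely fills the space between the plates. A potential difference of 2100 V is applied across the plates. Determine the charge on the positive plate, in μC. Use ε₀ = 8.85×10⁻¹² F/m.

A = π(23.6/2 cm)² = 4.37×10⁻² m².
C = κε₀A/d = 29.2 × 8.85×10⁻¹² × 4.37×10⁻² / 2.45×10⁻³ = 4.61×10⁻⁹ F.
Q = CV = 4.61×10⁻⁹ × 2100 = 9.69×10⁻⁶ C.

Q ≈ 9.69 μC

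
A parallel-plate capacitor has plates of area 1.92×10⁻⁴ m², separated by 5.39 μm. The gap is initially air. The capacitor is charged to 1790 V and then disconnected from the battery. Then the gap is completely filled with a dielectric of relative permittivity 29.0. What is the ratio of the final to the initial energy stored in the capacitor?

U₂/U₁ ≈ 0.0345

Isolated ⇒ Q is held fixed.
C₂ = 29.0 C₁ and U = Q²/(2C), so U₂/U₁ = C₁/C₂ = 0.0345.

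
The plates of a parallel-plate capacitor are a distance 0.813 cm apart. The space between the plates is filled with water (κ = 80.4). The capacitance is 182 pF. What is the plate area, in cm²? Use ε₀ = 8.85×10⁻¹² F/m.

20.8 cm²

A = Cd/(κε₀) = 1.82×10⁻¹⁰ × 8.13×10⁻³ / (80.4 × 8.85×10⁻¹²) = 2.08×10⁻³ m².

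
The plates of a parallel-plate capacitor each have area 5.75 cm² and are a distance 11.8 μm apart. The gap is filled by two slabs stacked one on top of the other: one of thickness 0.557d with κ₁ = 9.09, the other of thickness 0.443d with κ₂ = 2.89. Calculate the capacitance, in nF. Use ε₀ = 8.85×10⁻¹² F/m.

A = 5.75 cm² = 5.75×10⁻⁴ m².
Stacked slabs ⇒ two capacitors in series, each with the full plate area.
C₁ = κ₁ε₀A/d₁ = 9.09 × 8.85×10⁻¹² × 5.75×10⁻⁴ / 6.57×10⁻⁶ = 7.04×10⁻⁹ F.
C₂ = κ₂ε₀A/d₂ = 2.89 × 8.85×10⁻¹² × 5.75×10⁻⁴ / 5.23×10⁻⁶ = 2.81×10⁻⁹ F.
C = (1/C₁ + 1/C₂)⁻¹ = 2.01×10⁻⁹ F.

C ≈ 2.01 nF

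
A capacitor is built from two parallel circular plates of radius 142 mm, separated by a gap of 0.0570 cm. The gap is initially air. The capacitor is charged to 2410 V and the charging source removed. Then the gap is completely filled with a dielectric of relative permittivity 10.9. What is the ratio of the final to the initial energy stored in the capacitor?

Isolated ⇒ Q is held fixed.
C₂ = 10.9 C₁ and U = Q²/(2C), so U₂/U₁ = C₁/C₂ = 0.0917.

0.0917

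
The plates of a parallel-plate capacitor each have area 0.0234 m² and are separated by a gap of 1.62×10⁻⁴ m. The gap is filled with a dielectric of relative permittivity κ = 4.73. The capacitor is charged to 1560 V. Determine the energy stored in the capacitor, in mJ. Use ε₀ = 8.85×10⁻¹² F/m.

C = κε₀A/d = 4.73 × 8.85×10⁻¹² × 2.34×10⁻² / 1.62×10⁻⁴ = 6.05×10⁻⁹ F.
U = ½CV² = ½ × 6.05×10⁻⁹ × (1560)² = 7.36×10⁻³ J.

U ≈ 7.36 mJ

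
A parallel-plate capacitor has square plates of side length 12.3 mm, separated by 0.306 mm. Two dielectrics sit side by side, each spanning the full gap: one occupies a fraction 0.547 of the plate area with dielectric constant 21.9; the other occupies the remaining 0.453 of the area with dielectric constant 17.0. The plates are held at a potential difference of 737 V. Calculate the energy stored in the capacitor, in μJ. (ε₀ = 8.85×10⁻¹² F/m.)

A = (12.3 mm)² = 1.51×10⁻⁴ m².
Side-by-side slabs ⇒ two capacitors in parallel, each spanning the full gap.
C₁ = κ₁ε₀A₁/d = 21.9 × 8.85×10⁻¹² × 8.28×10⁻⁵ / 3.06×10⁻⁴ = 5.24×10⁻¹¹ F.
C₂ = κ₂ε₀A₂/d = 17.0 × 8.85×10⁻¹² × 6.85×10⁻⁵ / 3.06×10⁻⁴ = 3.37×10⁻¹¹ F.
C = C₁ + C₂ = 8.61×10⁻¹¹ F.
U = ½CV² = ½ × 8.61×10⁻¹¹ × (737)² = 2.34×10⁻⁵ J.

23.4 μJ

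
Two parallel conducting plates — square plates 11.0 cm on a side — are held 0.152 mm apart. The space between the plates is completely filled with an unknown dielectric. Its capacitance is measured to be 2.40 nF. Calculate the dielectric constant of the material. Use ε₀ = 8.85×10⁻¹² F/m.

κ ≈ 3.41

A = (11.0 cm)² = 1.21×10⁻² m².
κ = Cd/(ε₀A) = 2.40×10⁻⁹ × 1.52×10⁻⁴ / (8.85×10⁻¹² × 1.21×10⁻²) = 3.41.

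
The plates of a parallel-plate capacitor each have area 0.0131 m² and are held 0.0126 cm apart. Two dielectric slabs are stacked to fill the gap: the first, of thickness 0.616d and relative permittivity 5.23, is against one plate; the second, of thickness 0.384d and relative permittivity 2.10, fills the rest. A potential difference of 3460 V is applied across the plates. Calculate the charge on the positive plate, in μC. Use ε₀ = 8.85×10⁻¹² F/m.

Q ≈ 10.6 μC

Stacked slabs ⇒ two capacitors in series, each with the full plate area.
C₁ = κ₁ε₀A/d₁ = 5.23 × 8.85×10⁻¹² × 1.31×10⁻² / 7.76×10⁻⁵ = 7.81×10⁻⁹ F.
C₂ = κ₂ε₀A/d₂ = 2.10 × 8.85×10⁻¹² × 1.31×10⁻² / 4.84×10⁻⁵ = 5.03×10⁻⁹ F.
C = (1/C₁ + 1/C₂)⁻¹ = 3.06×10⁻⁹ F.
Q = CV = 3.06×10⁻⁹ × 3460 = 1.06×10⁻⁵ C.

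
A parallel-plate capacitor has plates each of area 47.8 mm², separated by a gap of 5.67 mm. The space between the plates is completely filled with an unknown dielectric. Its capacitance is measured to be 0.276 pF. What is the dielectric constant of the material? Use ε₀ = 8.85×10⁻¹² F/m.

3.70

A = 47.8 mm² = 4.78×10⁻⁵ m².
κ = Cd/(ε₀A) = 2.76×10⁻¹³ × 5.67×10⁻³ / (8.85×10⁻¹² × 4.78×10⁻⁵) = 3.70.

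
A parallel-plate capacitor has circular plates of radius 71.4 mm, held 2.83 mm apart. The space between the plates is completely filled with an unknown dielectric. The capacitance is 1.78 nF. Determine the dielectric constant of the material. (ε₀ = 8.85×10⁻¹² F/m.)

κ ≈ 35.5

A = π(71.4 mm)² = 1.60×10⁻² m².
κ = Cd/(ε₀A) = 1.78×10⁻⁹ × 2.83×10⁻³ / (8.85×10⁻¹² × 1.60×10⁻²) = 35.5.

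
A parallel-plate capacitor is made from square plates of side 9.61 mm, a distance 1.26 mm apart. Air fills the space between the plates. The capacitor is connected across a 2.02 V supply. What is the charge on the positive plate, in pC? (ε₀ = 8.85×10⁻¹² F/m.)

Q ≈ 1.31 pC

A = (9.61 mm)² = 9.24×10⁻⁵ m².
C = ε₀A/d = 8.85×10⁻¹² × 9.24×10⁻⁵ / 1.26×10⁻³ = 6.49×10⁻¹³ F.
Q = CV = 6.49×10⁻¹³ × 2.02 = 1.31×10⁻¹² C.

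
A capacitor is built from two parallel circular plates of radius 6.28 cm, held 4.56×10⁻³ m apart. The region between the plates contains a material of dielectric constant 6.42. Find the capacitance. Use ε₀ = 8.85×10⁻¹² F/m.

C ≈ 154 pF

A = π(6.28 cm)² = 1.24×10⁻² m².
C = κε₀A/d = 6.42 × 8.85×10⁻¹² × 1.24×10⁻² / 4.56×10⁻³ = 1.54×10⁻¹⁰ F.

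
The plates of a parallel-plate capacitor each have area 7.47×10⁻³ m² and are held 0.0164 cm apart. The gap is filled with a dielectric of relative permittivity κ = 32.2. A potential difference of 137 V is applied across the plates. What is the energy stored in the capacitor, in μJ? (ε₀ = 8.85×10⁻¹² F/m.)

U ≈ 122 μJ

C = κε₀A/d = 32.2 × 8.85×10⁻¹² × 7.47×10⁻³ / 1.64×10⁻⁴ = 1.30×10⁻⁸ F.
U = ½CV² = ½ × 1.30×10⁻⁸ × (137)² = 1.22×10⁻⁴ J.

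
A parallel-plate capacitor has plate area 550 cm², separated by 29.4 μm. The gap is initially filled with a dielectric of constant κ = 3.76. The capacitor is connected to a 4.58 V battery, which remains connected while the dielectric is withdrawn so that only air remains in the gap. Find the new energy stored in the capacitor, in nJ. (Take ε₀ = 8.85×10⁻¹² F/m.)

174 nJ

A = 550 cm² = 5.50×10⁻² m².
Initially C₁ = κε₀A/d = 3.76 × 8.85×10⁻¹² × 5.50×10⁻² / 2.94×10⁻⁵ = 6.23×10⁻⁸ F.
U₁ = 6.53×10⁻⁷ J.
Battery connected ⇒ V is held fixed. C₂ = 0.266 C₁ and U = ½CV², so U₂/U₁ = C₂/C₁ = 0.266.
U₂ = 0.266 × 6.53×10⁻⁷ = 1.74×10⁻⁷ J.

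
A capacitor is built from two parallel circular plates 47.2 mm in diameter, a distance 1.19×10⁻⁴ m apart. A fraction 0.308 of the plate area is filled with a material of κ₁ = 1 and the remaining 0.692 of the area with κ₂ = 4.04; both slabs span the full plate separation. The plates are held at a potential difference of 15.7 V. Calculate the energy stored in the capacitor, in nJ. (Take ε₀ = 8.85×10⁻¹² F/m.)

A = π(47.2/2 mm)² = 1.75×10⁻³ m².
Side-by-side slabs ⇒ two capacitors in parallel, each spanning the full gap.
C₁ = κ₁ε₀A₁/d = 1.00 × 8.85×10⁻¹² × 5.39×10⁻⁴ / 1.19×10⁻⁴ = 4.01×10⁻¹¹ F.
C₂ = κ₂ε₀A₂/d = 4.04 × 8.85×10⁻¹² × 1.21×10⁻³ / 1.19×10⁻⁴ = 3.64×10⁻¹⁰ F.
C = C₁ + C₂ = 4.04×10⁻¹⁰ F.
U = ½CV² = ½ × 4.04×10⁻¹⁰ × (15.7)² = 4.98×10⁻⁸ J.

49.8 nJ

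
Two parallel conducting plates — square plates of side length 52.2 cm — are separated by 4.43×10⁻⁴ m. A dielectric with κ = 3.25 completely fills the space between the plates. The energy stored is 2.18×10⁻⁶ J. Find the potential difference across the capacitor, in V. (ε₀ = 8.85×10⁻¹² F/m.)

V ≈ 15.7 V

A = (52.2 cm)² = 0.272 m².
C = κε₀A/d = 3.25 × 8.85×10⁻¹² × 0.272 / 4.43×10⁻⁴ = 1.77×10⁻⁸ F.
V = √(2U/C) = √(2 × 2.18×10⁻⁶ / 1.77×10⁻⁸) = 15.7 V.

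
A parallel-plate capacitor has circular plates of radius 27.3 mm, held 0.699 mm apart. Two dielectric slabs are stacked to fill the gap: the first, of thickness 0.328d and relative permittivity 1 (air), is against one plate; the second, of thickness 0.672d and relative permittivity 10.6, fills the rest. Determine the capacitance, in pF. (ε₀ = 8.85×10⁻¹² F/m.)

A = π(27.3 mm)² = 2.34×10⁻³ m².
Stacked slabs ⇒ two capacitors in series, each with the full plate area.
C₁ = κ₁ε₀A/d₁ = 1.00 × 8.85×10⁻¹² × 2.34×10⁻³ / 2.29×10⁻⁴ = 9.04×10⁻¹¹ F.
C₂ = κ₂ε₀A/d₂ = 10.6 × 8.85×10⁻¹² × 2.34×10⁻³ / 4.70×10⁻⁴ = 4.68×10⁻¹⁰ F.
C = (1/C₁ + 1/C₂)⁻¹ = 7.57×10⁻¹¹ F.

75.7 pF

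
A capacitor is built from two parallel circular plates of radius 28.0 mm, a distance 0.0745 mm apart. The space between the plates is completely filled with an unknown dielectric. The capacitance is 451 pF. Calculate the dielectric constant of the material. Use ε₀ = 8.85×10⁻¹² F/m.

A = π(28.0 mm)² = 2.46×10⁻³ m².
κ = Cd/(ε₀A) = 4.51×10⁻¹⁰ × 7.45×10⁻⁵ / (8.85×10⁻¹² × 2.46×10⁻³) = 1.54.

κ ≈ 1.54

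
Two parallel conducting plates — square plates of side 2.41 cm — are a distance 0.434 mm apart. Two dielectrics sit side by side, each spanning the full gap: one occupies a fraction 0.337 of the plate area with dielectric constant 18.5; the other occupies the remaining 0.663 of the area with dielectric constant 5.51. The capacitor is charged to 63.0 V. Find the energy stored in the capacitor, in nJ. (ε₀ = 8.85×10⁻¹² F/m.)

U ≈ 232 nJ

A = (2.41 cm)² = 5.81×10⁻⁴ m².
Side-by-side slabs ⇒ two capacitors in parallel, each spanning the full gap.
C₁ = κ₁ε₀A₁/d = 18.5 × 8.85×10⁻¹² × 1.96×10⁻⁴ / 4.34×10⁻⁴ = 7.38×10⁻¹¹ F.
C₂ = κ₂ε₀A₂/d = 5.51 × 8.85×10⁻¹² × 3.85×10⁻⁴ / 4.34×10⁻⁴ = 4.33×10⁻¹¹ F.
C = C₁ + C₂ = 1.17×10⁻¹⁰ F.
U = ½CV² = ½ × 1.17×10⁻¹⁰ × (63.0)² = 2.32×10⁻⁷ J.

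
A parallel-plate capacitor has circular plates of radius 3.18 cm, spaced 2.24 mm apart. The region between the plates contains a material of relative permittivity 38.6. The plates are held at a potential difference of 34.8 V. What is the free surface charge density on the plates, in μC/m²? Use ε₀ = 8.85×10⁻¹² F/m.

σ ≈ 5.31 μC/m²

A = π(3.18 cm)² = 3.18×10⁻³ m².
C = κε₀A/d = 38.6 × 8.85×10⁻¹² × 3.18×10⁻³ / 2.24×10⁻³ = 4.84×10⁻¹⁰ F.
σ = Q/A = CV/A = 4.84×10⁻¹⁰ × 34.8 / 3.18×10⁻³ = 5.31×10⁻⁶ C/m².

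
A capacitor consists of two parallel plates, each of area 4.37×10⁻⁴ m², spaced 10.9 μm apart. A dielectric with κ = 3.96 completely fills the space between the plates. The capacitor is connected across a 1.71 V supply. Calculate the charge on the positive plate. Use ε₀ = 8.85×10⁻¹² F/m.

C = κε₀A/d = 3.96 × 8.85×10⁻¹² × 4.37×10⁻⁴ / 1.09×10⁻⁵ = 1.41×10⁻⁹ F.
Q = CV = 1.41×10⁻⁹ × 1.71 = 2.40×10⁻⁹ C.

Q ≈ 2.40 nC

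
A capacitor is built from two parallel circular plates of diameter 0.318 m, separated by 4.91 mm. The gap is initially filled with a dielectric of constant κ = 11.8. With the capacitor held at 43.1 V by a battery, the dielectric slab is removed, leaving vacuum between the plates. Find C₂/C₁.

C = κε₀A/d scales with κ, so C₂/C₁ = 1/κ = 1/11.8 = 0.0847.

0.0847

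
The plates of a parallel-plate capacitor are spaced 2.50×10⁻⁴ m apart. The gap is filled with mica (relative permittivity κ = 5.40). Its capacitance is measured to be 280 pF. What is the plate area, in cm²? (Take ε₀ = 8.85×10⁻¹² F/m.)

A = Cd/(κε₀) = 2.80×10⁻¹⁰ × 2.50×10⁻⁴ / (5.40 × 8.85×10⁻¹²) = 1.46×10⁻³ m².

A ≈ 14.6 cm²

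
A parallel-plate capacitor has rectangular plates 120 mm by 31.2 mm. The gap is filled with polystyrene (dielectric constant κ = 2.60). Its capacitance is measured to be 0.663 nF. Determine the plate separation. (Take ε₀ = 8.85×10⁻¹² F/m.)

d ≈ 130 μm

A = 120 × 31.2 mm² = 3.74×10⁻³ m².
d = κε₀A/C = 2.60 × 8.85×10⁻¹² × 3.74×10⁻³ / 6.63×10⁻¹⁰ = 1.30×10⁻⁴ m.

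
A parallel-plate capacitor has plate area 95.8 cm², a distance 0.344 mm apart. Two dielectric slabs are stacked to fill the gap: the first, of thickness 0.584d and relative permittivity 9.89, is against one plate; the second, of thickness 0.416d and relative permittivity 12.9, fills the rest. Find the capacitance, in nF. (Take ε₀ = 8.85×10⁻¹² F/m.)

C ≈ 2.70 nF

A = 95.8 cm² = 9.58×10⁻³ m².
Stacked slabs ⇒ two capacitors in series, each with the full plate area.
C₁ = κ₁ε₀A/d₁ = 9.89 × 8.85×10⁻¹² × 9.58×10⁻³ / 2.01×10⁻⁴ = 4.17×10⁻⁹ F.
C₂ = κ₂ε₀A/d₂ = 12.9 × 8.85×10⁻¹² × 9.58×10⁻³ / 1.43×10⁻⁴ = 7.64×10⁻⁹ F.
C = (1/C₁ + 1/C₂)⁻¹ = 2.70×10⁻⁹ F.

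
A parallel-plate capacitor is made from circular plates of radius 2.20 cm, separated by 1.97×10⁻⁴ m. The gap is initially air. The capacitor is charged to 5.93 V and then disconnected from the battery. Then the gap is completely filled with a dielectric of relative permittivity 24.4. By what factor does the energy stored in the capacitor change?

U₂/U₁ ≈ 0.0410

Isolated ⇒ Q is held fixed.
C₂ = 24.4 C₁ and U = Q²/(2C), so U₂/U₁ = C₁/C₂ = 0.0410.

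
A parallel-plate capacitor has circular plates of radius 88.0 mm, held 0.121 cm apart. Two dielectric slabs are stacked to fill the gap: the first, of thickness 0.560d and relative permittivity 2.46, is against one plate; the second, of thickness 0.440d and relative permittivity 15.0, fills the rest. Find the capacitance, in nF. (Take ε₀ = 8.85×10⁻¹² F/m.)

C ≈ 0.692 nF

A = π(88.0 mm)² = 2.43×10⁻² m².
Stacked slabs ⇒ two capacitors in series, each with the full plate area.
C₁ = κ₁ε₀A/d₁ = 2.46 × 8.85×10⁻¹² × 2.43×10⁻² / 6.78×10⁻⁴ = 7.82×10⁻¹⁰ F.
C₂ = κ₂ε₀A/d₂ = 15.0 × 8.85×10⁻¹² × 2.43×10⁻² / 5.32×10⁻⁴ = 6.07×10⁻⁹ F.
C = (1/C₁ + 1/C₂)⁻¹ = 6.92×10⁻¹⁰ F.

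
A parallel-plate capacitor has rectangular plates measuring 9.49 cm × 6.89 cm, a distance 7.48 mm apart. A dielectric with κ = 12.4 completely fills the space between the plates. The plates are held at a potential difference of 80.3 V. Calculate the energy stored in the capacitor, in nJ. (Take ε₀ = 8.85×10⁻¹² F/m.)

A = 9.49 × 6.89 cm² = 6.54×10⁻³ m².
C = κε₀A/d = 12.4 × 8.85×10⁻¹² × 6.54×10⁻³ / 7.48×10⁻³ = 9.59×10⁻¹¹ F.
U = ½CV² = ½ × 9.59×10⁻¹¹ × (80.3)² = 3.09×10⁻⁷ J.

U ≈ 309 nJ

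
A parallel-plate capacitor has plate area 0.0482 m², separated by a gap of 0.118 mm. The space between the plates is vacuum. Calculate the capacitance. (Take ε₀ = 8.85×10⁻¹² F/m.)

C = ε₀A/d = 8.85×10⁻¹² × 4.82×10⁻² / 1.18×10⁻⁴ = 3.62×10⁻⁹ F.

3.62 nF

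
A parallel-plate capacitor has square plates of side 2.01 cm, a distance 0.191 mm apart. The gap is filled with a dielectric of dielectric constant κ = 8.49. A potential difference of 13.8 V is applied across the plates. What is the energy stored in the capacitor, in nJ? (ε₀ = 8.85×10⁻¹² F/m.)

A = (2.01 cm)² = 4.04×10⁻⁴ m².
C = κε₀A/d = 8.49 × 8.85×10⁻¹² × 4.04×10⁻⁴ / 1.91×10⁻⁴ = 1.59×10⁻¹⁰ F.
U = ½CV² = ½ × 1.59×10⁻¹⁰ × (13.8)² = 1.51×10⁻⁸ J.

U ≈ 15.1 nJ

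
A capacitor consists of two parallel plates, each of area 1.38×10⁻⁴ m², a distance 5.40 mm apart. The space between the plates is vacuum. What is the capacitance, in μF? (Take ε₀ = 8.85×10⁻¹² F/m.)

C ≈ 2.26×10⁻⁷ μF

C = ε₀A/d = 8.85×10⁻¹² × 1.38×10⁻⁴ / 5.40×10⁻³ = 2.26×10⁻¹³ F.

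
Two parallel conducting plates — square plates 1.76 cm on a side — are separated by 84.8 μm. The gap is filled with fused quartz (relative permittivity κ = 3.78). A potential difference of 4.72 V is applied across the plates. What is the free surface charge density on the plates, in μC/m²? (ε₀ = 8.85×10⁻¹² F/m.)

σ ≈ 1.86 μC/m²

A = (1.76 cm)² = 3.10×10⁻⁴ m².
C = κε₀A/d = 3.78 × 8.85×10⁻¹² × 3.10×10⁻⁴ / 8.48×10⁻⁵ = 1.22×10⁻¹⁰ F.
σ = Q/A = CV/A = 1.22×10⁻¹⁰ × 4.72 / 3.10×10⁻⁴ = 1.86×10⁻⁶ C/m².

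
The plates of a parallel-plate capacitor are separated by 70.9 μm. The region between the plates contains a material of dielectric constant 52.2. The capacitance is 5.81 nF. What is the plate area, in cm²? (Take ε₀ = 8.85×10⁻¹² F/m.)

A = Cd/(κε₀) = 5.81×10⁻⁹ × 7.09×10⁻⁵ / (52.2 × 8.85×10⁻¹²) = 8.92×10⁻⁴ m².

8.92 cm²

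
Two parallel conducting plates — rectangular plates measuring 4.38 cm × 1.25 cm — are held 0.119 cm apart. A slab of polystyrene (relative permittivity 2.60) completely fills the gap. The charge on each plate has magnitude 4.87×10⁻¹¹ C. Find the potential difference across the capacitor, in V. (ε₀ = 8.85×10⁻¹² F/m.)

A = 4.38 × 1.25 cm² = 5.47×10⁻⁴ m².
C = κε₀A/d = 2.60 × 8.85×10⁻¹² × 5.47×10⁻⁴ / 1.19×10⁻³ = 1.06×10⁻¹¹ F.
V = Q/C = 4.87×10⁻¹¹ / 1.06×10⁻¹¹ = 4.60 V.

V ≈ 4.60 V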